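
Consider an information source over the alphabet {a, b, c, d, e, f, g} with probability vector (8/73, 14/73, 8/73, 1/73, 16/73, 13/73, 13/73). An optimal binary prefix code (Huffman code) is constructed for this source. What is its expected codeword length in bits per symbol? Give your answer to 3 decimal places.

Repeatedly combine the two least-probable nodes; the expected code length is the sum of the merged weights.
merge 1/73 + 8/73 → 9/73
merge 8/73 + 9/73 → 17/73
merge 13/73 + 13/73 → 26/73
merge 14/73 + 16/73 → 30/73
merge 17/73 + 26/73 → 43/73
merge 30/73 + 43/73 → 1
L = 9/73 + 17/73 + 26/73 + 30/73 + 43/73 + 1 = 198/73 ≈ 2.712 bits/symbol.

2.712 bits/symbol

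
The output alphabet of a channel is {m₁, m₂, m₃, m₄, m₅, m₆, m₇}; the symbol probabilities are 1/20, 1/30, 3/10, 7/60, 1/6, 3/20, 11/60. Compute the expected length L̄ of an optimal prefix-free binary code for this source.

2.6 bits/symbol

Repeatedly combine the two least-probable nodes; the expected code length is the sum of the merged weights.
merge 1/30 + 1/20 → 1/12
merge 1/12 + 7/60 → 1/5
merge 3/20 + 1/6 → 19/60
merge 11/60 + 1/5 → 23/60
merge 3/10 + 19/60 → 37/60
merge 23/60 + 37/60 → 1
L = 1/12 + 1/5 + 19/60 + 23/60 + 37/60 + 1 = 13/5 = 2.6 bits/symbol.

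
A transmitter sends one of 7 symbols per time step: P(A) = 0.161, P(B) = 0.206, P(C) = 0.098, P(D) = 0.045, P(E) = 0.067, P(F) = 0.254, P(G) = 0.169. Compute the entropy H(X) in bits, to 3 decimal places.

2.620 bits

H = −Σ pᵢ log₂ pᵢ.
−0.161·log₂(0.161) = 0.4242
−0.206·log₂(0.206) = 0.4695
−0.098·log₂(0.098) = 0.3284
−0.045·log₂(0.045) = 0.2013
−0.067·log₂(0.067) = 0.2613
−0.254·log₂(0.254) = 0.5022
−0.169·log₂(0.169) = 0.4335
Sum ≈ 2.6204 → 2.620 bits.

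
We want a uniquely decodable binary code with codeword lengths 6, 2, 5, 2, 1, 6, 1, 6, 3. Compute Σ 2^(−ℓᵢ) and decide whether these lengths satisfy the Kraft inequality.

1.703125; no

With common denominator 2^6 = 64: Σ 2^(−ℓᵢ) = 1/64 + 16/64 + 2/64 + 16/64 + 32/64 + 1/64 + 32/64 + 1/64 + 8/64 = 109/64 = 1.703125.
Kraft's inequality requires Σ ≤ 1; here Σ = 1.703125 > 1, so no such prefix code exists.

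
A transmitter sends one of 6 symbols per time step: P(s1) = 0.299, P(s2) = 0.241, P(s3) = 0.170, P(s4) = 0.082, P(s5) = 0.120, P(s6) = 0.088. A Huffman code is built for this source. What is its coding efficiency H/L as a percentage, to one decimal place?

98.4%

Entropy H = −Σ p log₂ p ≈ 2.4216 bits.
Huffman merges: 41/500+11/125→17/100; 3/25+17/100→29/100; 17/100+241/1000→411/1000; 29/100+299/1000→589/1000; 411/1000+589/1000→1. L = 123/50 ≈ 2.4600.
Efficiency = H/L = 2.4216/2.4600 = 98.4%.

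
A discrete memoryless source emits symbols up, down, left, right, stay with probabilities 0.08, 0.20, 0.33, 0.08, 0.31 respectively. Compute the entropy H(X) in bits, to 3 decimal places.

2.099 bits

H = −Σ pᵢ log₂ pᵢ.
−0.08·log₂(0.08) = 0.2915
−0.20·log₂(0.20) = 0.4644
−0.33·log₂(0.33) = 0.5278
−0.08·log₂(0.08) = 0.2915
−0.31·log₂(0.31) = 0.5238
Sum ≈ 2.0990 → 2.099 bits.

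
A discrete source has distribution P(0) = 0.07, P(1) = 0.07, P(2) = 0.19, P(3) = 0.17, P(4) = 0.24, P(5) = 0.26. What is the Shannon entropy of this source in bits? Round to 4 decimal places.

2.4263 bits

H = −Σ pᵢ log₂ pᵢ.
−0.07·log₂(0.07) = 0.2686
−0.07·log₂(0.07) = 0.2686
−0.19·log₂(0.19) = 0.4552
−0.17·log₂(0.17) = 0.4346
−0.24·log₂(0.24) = 0.4941
−0.26·log₂(0.26) = 0.5053
Sum ≈ 2.4263 → 2.4263 bits.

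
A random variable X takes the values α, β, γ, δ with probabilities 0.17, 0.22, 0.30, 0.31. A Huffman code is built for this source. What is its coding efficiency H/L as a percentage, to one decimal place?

Entropy H = −Σ p log₂ p ≈ 1.9600 bits.
Huffman merges: 17/100+11/50→39/100; 3/10+31/100→61/100; 39/100+61/100→1. L = 2 ≈ 2.0000.
Efficiency = H/L = 1.9600/2.0000 = 98.0%.

98.0%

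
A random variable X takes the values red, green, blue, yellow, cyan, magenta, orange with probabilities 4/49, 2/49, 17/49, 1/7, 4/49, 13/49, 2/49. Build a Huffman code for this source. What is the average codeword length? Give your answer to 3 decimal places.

Repeatedly combine the two least-probable nodes; the expected code length is the sum of the merged weights.
merge 2/49 + 2/49 → 4/49
merge 4/49 + 4/49 → 8/49
merge 4/49 + 1/7 → 11/49
merge 8/49 + 11/49 → 19/49
merge 13/49 + 17/49 → 30/49
merge 19/49 + 30/49 → 1
L = 4/49 + 8/49 + 11/49 + 19/49 + 30/49 + 1 = 121/49 ≈ 2.469 bits/symbol.

2.469 bits/symbol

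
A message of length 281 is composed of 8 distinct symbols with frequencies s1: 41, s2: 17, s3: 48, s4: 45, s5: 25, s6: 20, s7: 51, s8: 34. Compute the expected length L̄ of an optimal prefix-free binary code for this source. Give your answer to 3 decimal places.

2.950 bits/symbol

Probabilities are the counts divided by 281.
Repeatedly combine the two least-probable nodes; the expected code length is the sum of the merged weights.
merge 17/281 + 20/281 → 37/281
merge 25/281 + 34/281 → 59/281
merge 37/281 + 41/281 → 78/281
merge 45/281 + 48/281 → 93/281
merge 51/281 + 59/281 → 110/281
merge 78/281 + 93/281 → 171/281
merge 110/281 + 171/281 → 1
L = 37/281 + 59/281 + 78/281 + 93/281 + 110/281 + 171/281 + 1 = 829/281 ≈ 2.950 bits/symbol.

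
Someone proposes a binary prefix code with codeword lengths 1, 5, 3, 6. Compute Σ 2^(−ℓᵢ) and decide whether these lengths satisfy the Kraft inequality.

With common denominator 2^6 = 64: Σ 2^(−ℓᵢ) = 32/64 + 2/64 + 8/64 + 1/64 = 43/64 = 0.671875.
Kraft's inequality requires Σ ≤ 1; here Σ = 0.671875 ≤ 1, so such a prefix code exists.

0.671875; yes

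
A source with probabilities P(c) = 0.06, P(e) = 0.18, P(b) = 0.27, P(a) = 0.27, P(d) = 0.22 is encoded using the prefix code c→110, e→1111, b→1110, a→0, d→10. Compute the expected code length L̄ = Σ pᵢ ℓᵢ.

L̄ = Σ pᵢ·ℓᵢ = 0.06·3 + 0.18·4 + 0.27·4 + 0.27·1 + 0.22·2 = 2.69 bits/symbol.

2.69 bits/symbol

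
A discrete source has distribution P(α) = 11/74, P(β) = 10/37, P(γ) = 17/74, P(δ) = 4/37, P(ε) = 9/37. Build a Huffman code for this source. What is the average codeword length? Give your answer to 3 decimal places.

2.257 bits/symbol

Repeatedly combine the two least-probable nodes; the expected code length is the sum of the merged weights.
merge 4/37 + 11/74 → 19/74
merge 17/74 + 9/37 → 35/74
merge 19/74 + 10/37 → 39/74
merge 35/74 + 39/74 → 1
L = 19/74 + 35/74 + 39/74 + 1 = 167/74 ≈ 2.257 bits/symbol.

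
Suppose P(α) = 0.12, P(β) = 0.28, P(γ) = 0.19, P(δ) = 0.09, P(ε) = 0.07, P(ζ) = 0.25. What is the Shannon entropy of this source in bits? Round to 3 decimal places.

2.418 bits

H = −Σ pᵢ log₂ pᵢ.
−0.12·log₂(0.12) = 0.3671
−0.28·log₂(0.28) = 0.5142
−0.19·log₂(0.19) = 0.4552
−0.09·log₂(0.09) = 0.3127
−0.07·log₂(0.07) = 0.2686
−0.25·log₂(0.25) = 0.5000
Sum ≈ 2.4177 → 2.418 bits.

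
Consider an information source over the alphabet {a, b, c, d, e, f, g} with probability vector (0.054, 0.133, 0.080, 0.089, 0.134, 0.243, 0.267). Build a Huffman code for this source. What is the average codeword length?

Repeatedly combine the two least-probable nodes; the expected code length is the sum of the merged weights.
merge 27/500 + 2/25 → 67/500
merge 89/1000 + 133/1000 → 111/500
merge 67/500 + 67/500 → 67/250
merge 111/500 + 243/1000 → 93/200
merge 267/1000 + 67/250 → 107/200
merge 93/200 + 107/200 → 1
L = 67/500 + 111/500 + 67/250 + 93/200 + 107/200 + 1 = 328/125 = 2.624 bits/symbol.

2.624 bits/symbol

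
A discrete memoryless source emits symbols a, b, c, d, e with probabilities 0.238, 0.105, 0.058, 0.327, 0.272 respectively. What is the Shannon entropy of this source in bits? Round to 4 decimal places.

H = −Σ pᵢ log₂ pᵢ.
−0.238·log₂(0.238) = 0.4929
−0.105·log₂(0.105) = 0.3414
−0.058·log₂(0.058) = 0.2383
−0.327·log₂(0.327) = 0.5273
−0.272·log₂(0.272) = 0.5109
Sum ≈ 2.1108 → 2.1108 bits.

2.1108 bits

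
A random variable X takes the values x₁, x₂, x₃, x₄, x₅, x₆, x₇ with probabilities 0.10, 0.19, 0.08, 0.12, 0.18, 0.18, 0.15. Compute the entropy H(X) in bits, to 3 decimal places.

H = −Σ pᵢ log₂ pᵢ.
−0.10·log₂(0.10) = 0.3322
−0.19·log₂(0.19) = 0.4552
−0.08·log₂(0.08) = 0.2915
−0.12·log₂(0.12) = 0.3671
−0.18·log₂(0.18) = 0.4453
−0.18·log₂(0.18) = 0.4453
−0.15·log₂(0.15) = 0.4105
Sum ≈ 2.7472 → 2.747 bits.

2.747 bits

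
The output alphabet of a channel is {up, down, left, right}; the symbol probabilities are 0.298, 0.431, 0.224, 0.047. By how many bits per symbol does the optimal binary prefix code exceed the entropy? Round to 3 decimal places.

Entropy H = −Σ p log₂ p ≈ 1.7346 bits.
Huffman merges: 47/1000+28/125→271/1000; 271/1000+149/500→569/1000; 431/1000+569/1000→1. L = 46/25 ≈ 1.8400.
L − H = 1.8400 − 1.7346 = 0.105 bits.

0.105 bits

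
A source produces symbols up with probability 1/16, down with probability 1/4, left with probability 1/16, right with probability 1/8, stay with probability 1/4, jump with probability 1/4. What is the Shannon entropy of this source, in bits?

Each probability is a power of 1/2, so log₂(1/p) is an integer.
H = Σ p·log₂(1/p) = 1/16·4 + 1/4·2 + 1/16·4 + 1/8·3 + 1/4·2 + 1/4·2 = 2.375 bits.

2.375 bits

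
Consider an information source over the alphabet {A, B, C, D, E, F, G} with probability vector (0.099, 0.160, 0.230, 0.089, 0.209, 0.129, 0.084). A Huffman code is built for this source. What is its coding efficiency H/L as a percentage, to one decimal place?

Entropy H = −Σ p log₂ p ≈ 2.7049 bits.
Huffman merges: 21/250+89/1000→173/1000; 99/1000+129/1000→57/250; 4/25+173/1000→333/1000; 209/1000+57/250→437/1000; 23/100+333/1000→563/1000; 437/1000+563/1000→1. L = 1367/500 ≈ 2.7340.
Efficiency = H/L = 2.7049/2.7340 = 98.9%.

98.9%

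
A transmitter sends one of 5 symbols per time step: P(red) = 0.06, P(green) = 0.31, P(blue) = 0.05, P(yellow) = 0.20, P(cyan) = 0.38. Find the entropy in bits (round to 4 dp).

1.9783 bits

H = −Σ pᵢ log₂ pᵢ.
−0.06·log₂(0.06) = 0.2435
−0.31·log₂(0.31) = 0.5238
−0.05·log₂(0.05) = 0.2161
−0.20·log₂(0.20) = 0.4644
−0.38·log₂(0.38) = 0.5305
Sum ≈ 1.9783 → 1.9783 bits.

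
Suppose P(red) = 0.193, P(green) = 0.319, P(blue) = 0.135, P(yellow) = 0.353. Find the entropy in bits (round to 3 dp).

H = −Σ pᵢ log₂ pᵢ.
−0.193·log₂(0.193) = 0.4581
−0.319·log₂(0.319) = 0.5258
−0.135·log₂(0.135) = 0.3900
−0.353·log₂(0.353) = 0.5303
Sum ≈ 1.9042 → 1.904 bits.

1.904 bits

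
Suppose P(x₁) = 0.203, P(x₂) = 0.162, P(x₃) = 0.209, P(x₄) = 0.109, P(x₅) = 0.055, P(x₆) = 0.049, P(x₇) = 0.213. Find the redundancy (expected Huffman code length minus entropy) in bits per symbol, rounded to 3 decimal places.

0.050 bits

Entropy H = −Σ p log₂ p ≈ 2.6315 bits.
Huffman merges: 49/1000+11/200→13/125; 13/125+109/1000→213/1000; 81/500+203/1000→73/200; 209/1000+213/1000→211/500; 213/1000+73/200→289/500; 211/500+289/500→1. L = 1341/500 ≈ 2.6820.
L − H = 2.6820 − 2.6315 = 0.050 bits.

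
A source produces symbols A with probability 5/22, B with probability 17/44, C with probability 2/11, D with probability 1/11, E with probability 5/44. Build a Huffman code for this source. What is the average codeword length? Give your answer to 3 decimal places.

2.205 bits/symbol

Repeatedly combine the two least-probable nodes; the expected code length is the sum of the merged weights.
merge 1/11 + 5/44 → 9/44
merge 2/11 + 9/44 → 17/44
merge 5/22 + 17/44 → 27/44
merge 17/44 + 27/44 → 1
L = 9/44 + 17/44 + 27/44 + 1 = 97/44 ≈ 2.205 bits/symbol.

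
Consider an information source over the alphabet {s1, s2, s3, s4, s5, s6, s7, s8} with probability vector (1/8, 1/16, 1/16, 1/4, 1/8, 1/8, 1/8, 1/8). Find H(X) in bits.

Each probability is a power of 1/2, so log₂(1/p) is an integer.
H = Σ p·log₂(1/p) = 1/8·3 + 1/16·4 + 1/16·4 + 1/4·2 + 1/8·3 + 1/8·3 + 1/8·3 + 1/8·3 = 2.875 bits.

2.875 bits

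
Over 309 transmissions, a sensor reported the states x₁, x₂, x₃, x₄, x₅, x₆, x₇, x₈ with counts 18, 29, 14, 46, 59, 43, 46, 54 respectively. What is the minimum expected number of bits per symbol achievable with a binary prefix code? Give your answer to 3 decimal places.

Probabilities are the counts divided by 309.
Repeatedly combine the two least-probable nodes; the expected code length is the sum of the merged weights.
merge 14/309 + 6/103 → 32/309
merge 29/309 + 32/309 → 61/309
merge 43/309 + 46/309 → 89/309
merge 46/309 + 18/103 → 100/309
merge 59/309 + 61/309 → 40/103
merge 89/309 + 100/309 → 63/103
merge 40/103 + 63/103 → 1
L = 32/309 + 61/309 + 89/309 + 100/309 + 40/103 + 63/103 + 1 = 300/103 ≈ 2.913 bits/symbol.

2.913 bits/symbol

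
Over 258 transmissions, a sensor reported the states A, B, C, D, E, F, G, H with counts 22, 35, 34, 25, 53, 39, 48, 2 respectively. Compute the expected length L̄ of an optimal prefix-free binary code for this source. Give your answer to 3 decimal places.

Probabilities are the counts divided by 258.
Repeatedly combine the two least-probable nodes; the expected code length is the sum of the merged weights.
merge 1/129 + 11/129 → 4/43
merge 4/43 + 25/258 → 49/258
merge 17/129 + 35/258 → 23/86
merge 13/86 + 8/43 → 29/86
merge 49/258 + 53/258 → 17/43
merge 23/86 + 29/86 → 26/43
merge 17/43 + 26/43 → 1
L = 4/43 + 49/258 + 23/86 + 29/86 + 17/43 + 26/43 + 1 = 745/258 ≈ 2.888 bits/symbol.

2.888 bits/symbol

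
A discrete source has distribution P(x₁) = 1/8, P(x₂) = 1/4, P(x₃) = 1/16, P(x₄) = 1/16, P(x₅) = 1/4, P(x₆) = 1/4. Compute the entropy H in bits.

2.375 bits

Each probability is a power of 1/2, so log₂(1/p) is an integer.
H = Σ p·log₂(1/p) = 1/8·3 + 1/4·2 + 1/16·4 + 1/16·4 + 1/4·2 + 1/4·2 = 2.375 bits.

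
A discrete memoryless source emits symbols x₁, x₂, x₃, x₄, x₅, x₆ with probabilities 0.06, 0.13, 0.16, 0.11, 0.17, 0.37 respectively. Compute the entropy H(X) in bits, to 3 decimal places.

H = −Σ pᵢ log₂ pᵢ.
−0.06·log₂(0.06) = 0.2435
−0.13·log₂(0.13) = 0.3826
−0.16·log₂(0.16) = 0.4230
−0.11·log₂(0.11) = 0.3503
−0.17·log₂(0.17) = 0.4346
−0.37·log₂(0.37) = 0.5307
Sum ≈ 2.3648 → 2.365 bits.

2.365 bits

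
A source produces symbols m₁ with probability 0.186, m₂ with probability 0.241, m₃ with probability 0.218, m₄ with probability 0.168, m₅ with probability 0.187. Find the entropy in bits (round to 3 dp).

H = −Σ pᵢ log₂ pᵢ.
−0.186·log₂(0.186) = 0.4514
−0.241·log₂(0.241) = 0.4947
−0.218·log₂(0.218) = 0.4791
−0.168·log₂(0.168) = 0.4323
−0.187·log₂(0.187) = 0.4523
Sum ≈ 2.3099 → 2.310 bits.

2.310 bits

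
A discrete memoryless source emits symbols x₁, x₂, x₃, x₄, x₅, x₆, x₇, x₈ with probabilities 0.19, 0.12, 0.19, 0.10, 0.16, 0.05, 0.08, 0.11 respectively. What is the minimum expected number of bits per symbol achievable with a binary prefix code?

Repeatedly combine the two least-probable nodes; the expected code length is the sum of the merged weights.
merge 1/20 + 2/25 → 13/100
merge 1/10 + 11/100 → 21/100
merge 3/25 + 13/100 → 1/4
merge 4/25 + 19/100 → 7/20
merge 19/100 + 21/100 → 2/5
merge 1/4 + 7/20 → 3/5
merge 2/5 + 3/5 → 1
L = 13/100 + 21/100 + 1/4 + 7/20 + 2/5 + 3/5 + 1 = 147/50 = 2.94 bits/symbol.

2.94 bits/symbol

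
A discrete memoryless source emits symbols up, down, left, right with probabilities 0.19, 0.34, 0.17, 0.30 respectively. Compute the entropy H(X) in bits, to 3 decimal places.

1.940 bits

H = −Σ pᵢ log₂ pᵢ.
−0.19·log₂(0.19) = 0.4552
−0.34·log₂(0.34) = 0.5292
−0.17·log₂(0.17) = 0.4346
−0.30·log₂(0.30) = 0.5211
Sum ≈ 1.9401 → 1.940 bits.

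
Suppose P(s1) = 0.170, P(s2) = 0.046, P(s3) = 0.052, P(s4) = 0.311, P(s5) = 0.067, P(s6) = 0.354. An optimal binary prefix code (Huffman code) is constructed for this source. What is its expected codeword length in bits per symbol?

Repeatedly combine the two least-probable nodes; the expected code length is the sum of the merged weights.
merge 23/500 + 13/250 → 49/500
merge 67/1000 + 49/500 → 33/200
merge 33/200 + 17/100 → 67/200
merge 311/1000 + 67/200 → 323/500
merge 177/500 + 323/500 → 1
L = 49/500 + 33/200 + 67/200 + 323/500 + 1 = 561/250 = 2.244 bits/symbol.

2.244 bits/symbol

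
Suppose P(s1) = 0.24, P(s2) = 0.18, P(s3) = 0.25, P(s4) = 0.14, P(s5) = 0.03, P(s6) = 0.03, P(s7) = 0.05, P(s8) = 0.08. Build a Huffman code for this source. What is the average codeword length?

Repeatedly combine the two least-probable nodes; the expected code length is the sum of the merged weights.
merge 3/100 + 3/100 → 3/50
merge 1/20 + 3/50 → 11/100
merge 2/25 + 11/100 → 19/100
merge 7/50 + 9/50 → 8/25
merge 19/100 + 6/25 → 43/100
merge 1/4 + 8/25 → 57/100
merge 43/100 + 57/100 → 1
L = 3/50 + 11/100 + 19/100 + 8/25 + 43/100 + 57/100 + 1 = 67/25 = 2.68 bits/symbol.

2.68 bits/symbol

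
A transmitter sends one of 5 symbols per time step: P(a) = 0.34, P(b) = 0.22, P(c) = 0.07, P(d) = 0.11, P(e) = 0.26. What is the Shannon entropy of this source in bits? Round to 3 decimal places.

2.134 bits

H = −Σ pᵢ log₂ pᵢ.
−0.34·log₂(0.34) = 0.5292
−0.22·log₂(0.22) = 0.4806
−0.07·log₂(0.07) = 0.2686
−0.11·log₂(0.11) = 0.3503
−0.26·log₂(0.26) = 0.5053
Sum ≈ 2.1339 → 2.134 bits.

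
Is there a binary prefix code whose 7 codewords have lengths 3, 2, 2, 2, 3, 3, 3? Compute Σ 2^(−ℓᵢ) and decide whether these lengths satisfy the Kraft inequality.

With common denominator 2^3 = 8: Σ 2^(−ℓᵢ) = 1/8 + 2/8 + 2/8 + 2/8 + 1/8 + 1/8 + 1/8 = 10/8 = 1.25.
Kraft's inequality requires Σ ≤ 1; here Σ = 1.25 > 1, so no such prefix code exists.

1.25; no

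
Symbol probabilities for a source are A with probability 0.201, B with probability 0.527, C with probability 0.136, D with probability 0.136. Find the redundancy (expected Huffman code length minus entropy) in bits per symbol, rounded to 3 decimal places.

0.010 bits

Entropy H = −Σ p log₂ p ≈ 1.7352 bits.
Huffman merges: 17/125+17/125→34/125; 201/1000+34/125→473/1000; 473/1000+527/1000→1. L = 349/200 ≈ 1.7450.
L − H = 1.7450 − 1.7352 = 0.010 bits.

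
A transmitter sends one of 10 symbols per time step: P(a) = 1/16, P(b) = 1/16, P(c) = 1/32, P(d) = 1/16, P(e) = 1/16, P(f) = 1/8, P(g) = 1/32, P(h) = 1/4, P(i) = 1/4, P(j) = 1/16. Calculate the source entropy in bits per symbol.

2.9375 bits

Each probability is a power of 1/2, so log₂(1/p) is an integer.
H = Σ p·log₂(1/p) = 1/16·4 + 1/16·4 + 1/32·5 + 1/16·4 + 1/16·4 + 1/8·3 + 1/32·5 + 1/4·2 + 1/4·2 + 1/16·4 = 2.9375 bits.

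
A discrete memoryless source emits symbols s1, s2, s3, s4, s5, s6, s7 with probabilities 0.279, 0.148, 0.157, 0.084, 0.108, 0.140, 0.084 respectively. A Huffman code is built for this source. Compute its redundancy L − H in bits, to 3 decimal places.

Entropy H = −Σ p log₂ p ≈ 2.6854 bits.
Huffman merges: 21/250+21/250→21/125; 27/250+7/50→31/125; 37/250+157/1000→61/200; 21/125+31/125→52/125; 279/1000+61/200→73/125; 52/125+73/125→1. L = 2721/1000 ≈ 2.7210.
L − H = 2.7210 − 2.6854 = 0.036 bits.

0.036 bits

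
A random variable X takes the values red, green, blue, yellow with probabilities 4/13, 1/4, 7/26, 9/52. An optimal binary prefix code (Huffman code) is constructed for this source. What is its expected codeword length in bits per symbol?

2 bits/symbol

Repeatedly combine the two least-probable nodes; the expected code length is the sum of the merged weights.
merge 9/52 + 1/4 → 11/26
merge 7/26 + 4/13 → 15/26
merge 11/26 + 15/26 → 1
L = 11/26 + 15/26 + 1 = 2 bits/symbol.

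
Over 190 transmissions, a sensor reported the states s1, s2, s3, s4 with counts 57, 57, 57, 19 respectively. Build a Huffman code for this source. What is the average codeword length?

Probabilities are the counts divided by 190.
Repeatedly combine the two least-probable nodes; the expected code length is the sum of the merged weights.
merge 1/10 + 3/10 → 2/5
merge 3/10 + 3/10 → 3/5
merge 2/5 + 3/5 → 1
L = 2/5 + 3/5 + 1 = 2 bits/symbol.

2 bits/symbol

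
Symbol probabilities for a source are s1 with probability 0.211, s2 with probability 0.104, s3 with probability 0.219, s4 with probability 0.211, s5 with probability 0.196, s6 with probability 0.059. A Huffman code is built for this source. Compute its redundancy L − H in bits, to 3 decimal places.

0.054 bits

Entropy H = −Σ p log₂ p ≈ 2.4684 bits.
Huffman merges: 59/1000+13/125→163/1000; 163/1000+49/250→359/1000; 211/1000+211/1000→211/500; 219/1000+359/1000→289/500; 211/500+289/500→1. L = 1261/500 ≈ 2.5220.
L − H = 2.5220 − 2.4684 = 0.054 bits.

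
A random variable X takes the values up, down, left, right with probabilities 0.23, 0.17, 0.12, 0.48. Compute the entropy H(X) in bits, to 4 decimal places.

H = −Σ pᵢ log₂ pᵢ.
−0.23·log₂(0.23) = 0.4877
−0.17·log₂(0.17) = 0.4346
−0.12·log₂(0.12) = 0.3671
−0.48·log₂(0.48) = 0.5083
Sum ≈ 1.7976 → 1.7976 bits.

1.7976 bits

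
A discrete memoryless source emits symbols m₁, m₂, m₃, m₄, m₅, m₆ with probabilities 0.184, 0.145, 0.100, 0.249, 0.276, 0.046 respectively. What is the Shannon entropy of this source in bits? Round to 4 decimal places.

H = −Σ pᵢ log₂ pᵢ.
−0.184·log₂(0.184) = 0.4494
−0.145·log₂(0.145) = 0.4040
−0.100·log₂(0.100) = 0.3322
−0.249·log₂(0.249) = 0.4994
−0.276·log₂(0.276) = 0.5126
−0.046·log₂(0.046) = 0.2043
Sum ≈ 2.4019 → 2.4019 bits.

2.4019 bits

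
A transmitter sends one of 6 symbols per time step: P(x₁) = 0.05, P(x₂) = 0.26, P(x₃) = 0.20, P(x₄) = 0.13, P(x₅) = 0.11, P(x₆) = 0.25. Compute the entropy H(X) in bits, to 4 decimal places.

2.4187 bits

H = −Σ pᵢ log₂ pᵢ.
−0.05·log₂(0.05) = 0.2161
−0.26·log₂(0.26) = 0.5053
−0.20·log₂(0.20) = 0.4644
−0.13·log₂(0.13) = 0.3826
−0.11·log₂(0.11) = 0.3503
−0.25·log₂(0.25) = 0.5000
Sum ≈ 2.4187 → 2.4187 bits.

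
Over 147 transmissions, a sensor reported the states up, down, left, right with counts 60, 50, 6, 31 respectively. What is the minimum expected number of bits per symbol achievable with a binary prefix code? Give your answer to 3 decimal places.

1.844 bits/symbol

Probabilities are the counts divided by 147.
Repeatedly combine the two least-probable nodes; the expected code length is the sum of the merged weights.
merge 2/49 + 31/147 → 37/147
merge 37/147 + 50/147 → 29/49
merge 20/49 + 29/49 → 1
L = 37/147 + 29/49 + 1 = 271/147 ≈ 1.844 bits/symbol.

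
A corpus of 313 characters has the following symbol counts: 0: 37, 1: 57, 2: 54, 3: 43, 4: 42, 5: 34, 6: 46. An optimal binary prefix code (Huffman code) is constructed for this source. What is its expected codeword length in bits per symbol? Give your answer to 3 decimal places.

2.818 bits/symbol

Probabilities are the counts divided by 313.
Repeatedly combine the two least-probable nodes; the expected code length is the sum of the merged weights.
merge 34/313 + 37/313 → 71/313
merge 42/313 + 43/313 → 85/313
merge 46/313 + 54/313 → 100/313
merge 57/313 + 71/313 → 128/313
merge 85/313 + 100/313 → 185/313
merge 128/313 + 185/313 → 1
L = 71/313 + 85/313 + 100/313 + 128/313 + 185/313 + 1 = 882/313 ≈ 2.818 bits/symbol.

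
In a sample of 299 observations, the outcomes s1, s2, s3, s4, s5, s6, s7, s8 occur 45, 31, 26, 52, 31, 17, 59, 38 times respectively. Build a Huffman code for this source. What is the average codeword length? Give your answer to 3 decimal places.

Probabilities are the counts divided by 299.
Repeatedly combine the two least-probable nodes; the expected code length is the sum of the merged weights.
merge 17/299 + 2/23 → 43/299
merge 31/299 + 31/299 → 62/299
merge 38/299 + 43/299 → 81/299
merge 45/299 + 4/23 → 97/299
merge 59/299 + 62/299 → 121/299
merge 81/299 + 97/299 → 178/299
merge 121/299 + 178/299 → 1
L = 43/299 + 62/299 + 81/299 + 97/299 + 121/299 + 178/299 + 1 = 881/299 ≈ 2.946 bits/symbol.

2.946 bits/symbol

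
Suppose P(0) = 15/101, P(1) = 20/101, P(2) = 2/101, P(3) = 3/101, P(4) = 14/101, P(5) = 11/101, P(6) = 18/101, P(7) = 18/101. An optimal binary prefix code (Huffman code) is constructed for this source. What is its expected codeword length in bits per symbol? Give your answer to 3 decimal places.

2.832 bits/symbol

Repeatedly combine the two least-probable nodes; the expected code length is the sum of the merged weights.
merge 2/101 + 3/101 → 5/101
merge 5/101 + 11/101 → 16/101
merge 14/101 + 15/101 → 29/101
merge 16/101 + 18/101 → 34/101
merge 18/101 + 20/101 → 38/101
merge 29/101 + 34/101 → 63/101
merge 38/101 + 63/101 → 1
L = 5/101 + 16/101 + 29/101 + 34/101 + 38/101 + 63/101 + 1 = 286/101 ≈ 2.832 bits/symbol.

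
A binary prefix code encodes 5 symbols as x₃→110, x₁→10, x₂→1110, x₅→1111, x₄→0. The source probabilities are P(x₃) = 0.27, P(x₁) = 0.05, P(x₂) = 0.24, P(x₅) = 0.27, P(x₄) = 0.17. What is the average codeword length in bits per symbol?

3.12 bits/symbol

L̄ = Σ pᵢ·ℓᵢ = 0.27·3 + 0.05·2 + 0.24·4 + 0.27·4 + 0.17·1 = 3.12 bits/symbol.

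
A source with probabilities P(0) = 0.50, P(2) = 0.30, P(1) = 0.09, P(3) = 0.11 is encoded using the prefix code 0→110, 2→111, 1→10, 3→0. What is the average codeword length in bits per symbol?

2.69 bits/symbol

L̄ = Σ pᵢ·ℓᵢ = 0.50·3 + 0.30·3 + 0.09·2 + 0.11·1 = 2.69 bits/symbol.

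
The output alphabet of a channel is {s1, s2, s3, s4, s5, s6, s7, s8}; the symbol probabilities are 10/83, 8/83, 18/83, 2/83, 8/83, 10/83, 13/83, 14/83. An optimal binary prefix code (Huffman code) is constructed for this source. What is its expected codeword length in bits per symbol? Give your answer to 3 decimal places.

2.904 bits/symbol

Repeatedly combine the two least-probable nodes; the expected code length is the sum of the merged weights.
merge 2/83 + 8/83 → 10/83
merge 8/83 + 10/83 → 18/83
merge 10/83 + 10/83 → 20/83
merge 13/83 + 14/83 → 27/83
merge 18/83 + 18/83 → 36/83
merge 20/83 + 27/83 → 47/83
merge 36/83 + 47/83 → 1
L = 10/83 + 18/83 + 20/83 + 27/83 + 36/83 + 47/83 + 1 = 241/83 ≈ 2.904 bits/symbol.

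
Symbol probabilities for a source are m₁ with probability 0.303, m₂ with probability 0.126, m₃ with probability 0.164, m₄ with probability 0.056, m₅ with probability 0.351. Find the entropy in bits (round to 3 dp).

2.089 bits

H = −Σ pᵢ log₂ pᵢ.
−0.303·log₂(0.303) = 0.5220
−0.126·log₂(0.126) = 0.3766
−0.164·log₂(0.164) = 0.4278
−0.056·log₂(0.056) = 0.2329
−0.351·log₂(0.351) = 0.5302
Sum ≈ 2.0893 → 2.089 bits.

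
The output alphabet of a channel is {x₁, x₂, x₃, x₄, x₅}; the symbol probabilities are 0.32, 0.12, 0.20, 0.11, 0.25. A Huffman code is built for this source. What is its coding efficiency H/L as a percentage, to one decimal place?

Entropy H = −Σ p log₂ p ≈ 2.2078 bits.
Huffman merges: 11/100+3/25→23/100; 1/5+23/100→43/100; 1/4+8/25→57/100; 43/100+57/100→1. L = 223/100 ≈ 2.2300.
Efficiency = H/L = 2.2078/2.2300 = 99.0%.

99.0%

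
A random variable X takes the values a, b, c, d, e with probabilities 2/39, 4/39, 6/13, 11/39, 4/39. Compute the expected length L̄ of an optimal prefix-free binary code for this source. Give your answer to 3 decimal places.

Repeatedly combine the two least-probable nodes; the expected code length is the sum of the merged weights.
merge 2/39 + 4/39 → 2/13
merge 4/39 + 2/13 → 10/39
merge 10/39 + 11/39 → 7/13
merge 6/13 + 7/13 → 1
L = 2/13 + 10/39 + 7/13 + 1 = 76/39 ≈ 1.949 bits/symbol.

1.949 bits/symbol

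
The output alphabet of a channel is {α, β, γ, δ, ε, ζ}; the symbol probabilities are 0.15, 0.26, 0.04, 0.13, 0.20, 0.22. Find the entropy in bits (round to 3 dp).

2.429 bits

H = −Σ pᵢ log₂ pᵢ.
−0.15·log₂(0.15) = 0.4105
−0.26·log₂(0.26) = 0.5053
−0.04·log₂(0.04) = 0.1858
−0.13·log₂(0.13) = 0.3826
−0.20·log₂(0.20) = 0.4644
−0.22·log₂(0.22) = 0.4806
Sum ≈ 2.4292 → 2.429 bits.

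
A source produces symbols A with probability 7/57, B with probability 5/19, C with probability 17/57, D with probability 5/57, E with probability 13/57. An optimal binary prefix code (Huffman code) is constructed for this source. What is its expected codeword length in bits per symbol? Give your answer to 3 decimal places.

Repeatedly combine the two least-probable nodes; the expected code length is the sum of the merged weights.
merge 5/57 + 7/57 → 4/19
merge 4/19 + 13/57 → 25/57
merge 5/19 + 17/57 → 32/57
merge 25/57 + 32/57 → 1
L = 4/19 + 25/57 + 32/57 + 1 = 42/19 ≈ 2.211 bits/symbol.

2.211 bits/symbol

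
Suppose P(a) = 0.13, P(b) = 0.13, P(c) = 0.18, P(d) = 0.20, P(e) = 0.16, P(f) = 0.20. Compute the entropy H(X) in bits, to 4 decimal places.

H = −Σ pᵢ log₂ pᵢ.
−0.13·log₂(0.13) = 0.3826
−0.13·log₂(0.13) = 0.3826
−0.18·log₂(0.18) = 0.4453
−0.20·log₂(0.20) = 0.4644
−0.16·log₂(0.16) = 0.4230
−0.20·log₂(0.20) = 0.4644
Sum ≈ 2.5624 → 2.5624 bits.

2.5624 bits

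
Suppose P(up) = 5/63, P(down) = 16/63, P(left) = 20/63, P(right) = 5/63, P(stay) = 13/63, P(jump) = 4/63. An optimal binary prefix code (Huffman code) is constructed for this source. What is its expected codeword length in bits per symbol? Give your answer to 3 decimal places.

Repeatedly combine the two least-probable nodes; the expected code length is the sum of the merged weights.
merge 4/63 + 5/63 → 1/7
merge 5/63 + 1/7 → 2/9
merge 13/63 + 2/9 → 3/7
merge 16/63 + 20/63 → 4/7
merge 3/7 + 4/7 → 1
L = 1/7 + 2/9 + 3/7 + 4/7 + 1 = 149/63 ≈ 2.365 bits/symbol.

2.365 bits/symbol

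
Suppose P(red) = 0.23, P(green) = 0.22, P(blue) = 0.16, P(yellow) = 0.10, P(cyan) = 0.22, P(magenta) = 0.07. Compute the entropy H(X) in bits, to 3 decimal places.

H = −Σ pᵢ log₂ pᵢ.
−0.23·log₂(0.23) = 0.4877
−0.22·log₂(0.22) = 0.4806
−0.16·log₂(0.16) = 0.4230
−0.10·log₂(0.10) = 0.3322
−0.22·log₂(0.22) = 0.4806
−0.07·log₂(0.07) = 0.2686
Sum ≈ 2.4726 → 2.473 bits.

2.473 bits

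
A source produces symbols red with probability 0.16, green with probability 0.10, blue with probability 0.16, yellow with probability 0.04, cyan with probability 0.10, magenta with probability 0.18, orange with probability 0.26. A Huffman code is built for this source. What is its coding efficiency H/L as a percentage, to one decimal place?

Entropy H = −Σ p log₂ p ≈ 2.6468 bits.
Huffman merges: 1/25+1/10→7/50; 1/10+7/50→6/25; 4/25+4/25→8/25; 9/50+6/25→21/50; 13/50+8/25→29/50; 21/50+29/50→1. L = 27/10 ≈ 2.7000.
Efficiency = H/L = 2.6468/2.7000 = 98.0%.

98.0%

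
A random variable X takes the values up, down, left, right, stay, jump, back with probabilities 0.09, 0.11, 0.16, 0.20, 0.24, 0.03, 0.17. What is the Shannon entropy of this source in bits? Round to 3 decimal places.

H = −Σ pᵢ log₂ pᵢ.
−0.09·log₂(0.09) = 0.3127
−0.11·log₂(0.11) = 0.3503
−0.16·log₂(0.16) = 0.4230
−0.20·log₂(0.20) = 0.4644
−0.24·log₂(0.24) = 0.4941
−0.03·log₂(0.03) = 0.1518
−0.17·log₂(0.17) = 0.4346
Sum ≈ 2.6308 → 2.631 bits.

2.631 bits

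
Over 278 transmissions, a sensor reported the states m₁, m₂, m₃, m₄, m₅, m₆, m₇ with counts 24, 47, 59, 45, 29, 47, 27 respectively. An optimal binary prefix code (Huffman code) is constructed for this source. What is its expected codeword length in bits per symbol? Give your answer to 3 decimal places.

2.788 bits/symbol

Probabilities are the counts divided by 278.
Repeatedly combine the two least-probable nodes; the expected code length is the sum of the merged weights.
merge 12/139 + 27/278 → 51/278
merge 29/278 + 45/278 → 37/139
merge 47/278 + 47/278 → 47/139
merge 51/278 + 59/278 → 55/139
merge 37/139 + 47/139 → 84/139
merge 55/139 + 84/139 → 1
L = 51/278 + 37/139 + 47/139 + 55/139 + 84/139 + 1 = 775/278 ≈ 2.788 bits/symbol.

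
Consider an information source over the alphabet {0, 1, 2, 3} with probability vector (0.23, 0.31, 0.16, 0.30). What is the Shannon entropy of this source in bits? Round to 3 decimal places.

H = −Σ pᵢ log₂ pᵢ.
−0.23·log₂(0.23) = 0.4877
−0.31·log₂(0.31) = 0.5238
−0.16·log₂(0.16) = 0.4230
−0.30·log₂(0.30) = 0.5211
Sum ≈ 1.9556 → 1.956 bits.

1.956 bits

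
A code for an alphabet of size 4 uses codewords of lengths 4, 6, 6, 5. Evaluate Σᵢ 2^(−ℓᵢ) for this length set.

With common denominator 2^6 = 64: Σ 2^(−ℓᵢ) = 4/64 + 1/64 + 1/64 + 2/64 = 8/64 = 0.125.

0.125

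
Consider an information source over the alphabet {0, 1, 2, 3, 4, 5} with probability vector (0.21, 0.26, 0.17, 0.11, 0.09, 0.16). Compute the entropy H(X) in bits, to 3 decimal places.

2.499 bits

H = −Σ pᵢ log₂ pᵢ.
−0.21·log₂(0.21) = 0.4728
−0.26·log₂(0.26) = 0.5053
−0.17·log₂(0.17) = 0.4346
−0.11·log₂(0.11) = 0.3503
−0.09·log₂(0.09) = 0.3127
−0.16·log₂(0.16) = 0.4230
Sum ≈ 2.4987 → 2.499 bits.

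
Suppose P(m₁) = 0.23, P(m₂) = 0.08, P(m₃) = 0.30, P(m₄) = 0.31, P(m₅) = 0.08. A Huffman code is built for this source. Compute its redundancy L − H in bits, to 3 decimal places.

Entropy H = −Σ p log₂ p ≈ 2.1156 bits.
Huffman merges: 2/25+2/25→4/25; 4/25+23/100→39/100; 3/10+31/100→61/100; 39/100+61/100→1. L = 54/25 ≈ 2.1600.
L − H = 2.1600 − 2.1156 = 0.044 bits.

0.044 bits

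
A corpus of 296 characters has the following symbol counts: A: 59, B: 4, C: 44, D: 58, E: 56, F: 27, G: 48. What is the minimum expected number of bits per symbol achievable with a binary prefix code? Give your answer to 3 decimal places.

Probabilities are the counts divided by 296.
Repeatedly combine the two least-probable nodes; the expected code length is the sum of the merged weights.
merge 1/74 + 27/296 → 31/296
merge 31/296 + 11/74 → 75/296
merge 6/37 + 7/37 → 13/37
merge 29/148 + 59/296 → 117/296
merge 75/296 + 13/37 → 179/296
merge 117/296 + 179/296 → 1
L = 31/296 + 75/296 + 13/37 + 117/296 + 179/296 + 1 = 401/148 ≈ 2.709 bits/symbol.

2.709 bits/symbol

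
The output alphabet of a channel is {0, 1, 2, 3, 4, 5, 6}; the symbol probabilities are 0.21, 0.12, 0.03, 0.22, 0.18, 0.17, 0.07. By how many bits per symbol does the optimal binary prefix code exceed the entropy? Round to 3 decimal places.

0.049 bits

Entropy H = −Σ p log₂ p ≈ 2.6207 bits.
Huffman merges: 3/100+7/100→1/10; 1/10+3/25→11/50; 17/100+9/50→7/20; 21/100+11/50→43/100; 11/50+7/20→57/100; 43/100+57/100→1. L = 267/100 ≈ 2.6700.
L − H = 2.6700 − 2.6207 = 0.049 bits.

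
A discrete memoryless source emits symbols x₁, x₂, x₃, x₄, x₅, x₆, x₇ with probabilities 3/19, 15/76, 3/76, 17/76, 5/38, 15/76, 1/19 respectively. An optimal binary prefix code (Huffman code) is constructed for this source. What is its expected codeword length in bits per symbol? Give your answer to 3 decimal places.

Repeatedly combine the two least-probable nodes; the expected code length is the sum of the merged weights.
merge 3/76 + 1/19 → 7/76
merge 7/76 + 5/38 → 17/76
merge 3/19 + 15/76 → 27/76
merge 15/76 + 17/76 → 8/19
merge 17/76 + 27/76 → 11/19
merge 8/19 + 11/19 → 1
L = 7/76 + 17/76 + 27/76 + 8/19 + 11/19 + 1 = 203/76 ≈ 2.671 bits/symbol.

2.671 bits/symbol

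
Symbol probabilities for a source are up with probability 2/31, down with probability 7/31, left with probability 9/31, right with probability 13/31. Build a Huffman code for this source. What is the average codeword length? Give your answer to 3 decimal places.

1.871 bits/symbol

Repeatedly combine the two least-probable nodes; the expected code length is the sum of the merged weights.
merge 2/31 + 7/31 → 9/31
merge 9/31 + 9/31 → 18/31
merge 13/31 + 18/31 → 1
L = 9/31 + 18/31 + 1 = 58/31 ≈ 1.871 bits/symbol.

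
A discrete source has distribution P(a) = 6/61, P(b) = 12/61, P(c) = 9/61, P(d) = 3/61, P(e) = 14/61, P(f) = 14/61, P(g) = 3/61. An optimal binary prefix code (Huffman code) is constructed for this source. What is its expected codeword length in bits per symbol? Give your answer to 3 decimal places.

2.639 bits/symbol

Repeatedly combine the two least-probable nodes; the expected code length is the sum of the merged weights.
merge 3/61 + 3/61 → 6/61
merge 6/61 + 6/61 → 12/61
merge 9/61 + 12/61 → 21/61
merge 12/61 + 14/61 → 26/61
merge 14/61 + 21/61 → 35/61
merge 26/61 + 35/61 → 1
L = 6/61 + 12/61 + 21/61 + 26/61 + 35/61 + 1 = 161/61 ≈ 2.639 bits/symbol.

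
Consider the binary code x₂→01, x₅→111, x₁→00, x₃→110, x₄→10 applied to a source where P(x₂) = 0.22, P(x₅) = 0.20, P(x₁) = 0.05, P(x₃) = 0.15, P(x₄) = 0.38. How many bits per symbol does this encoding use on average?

L̄ = Σ pᵢ·ℓᵢ = 0.22·2 + 0.20·3 + 0.05·2 + 0.15·3 + 0.38·2 = 2.35 bits/symbol.

2.35 bits/symbol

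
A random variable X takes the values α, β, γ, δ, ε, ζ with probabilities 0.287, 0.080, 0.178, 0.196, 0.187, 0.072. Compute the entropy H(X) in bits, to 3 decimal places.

2.438 bits

H = −Σ pᵢ log₂ pᵢ.
−0.287·log₂(0.287) = 0.5169
−0.080·log₂(0.080) = 0.2915
−0.178·log₂(0.178) = 0.4432
−0.196·log₂(0.196) = 0.4608
−0.187·log₂(0.187) = 0.4523
−0.072·log₂(0.072) = 0.2733
Sum ≈ 2.4380 → 2.438 bits.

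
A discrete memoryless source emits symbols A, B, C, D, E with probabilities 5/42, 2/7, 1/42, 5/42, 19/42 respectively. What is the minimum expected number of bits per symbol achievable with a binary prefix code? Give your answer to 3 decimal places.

Repeatedly combine the two least-probable nodes; the expected code length is the sum of the merged weights.
merge 1/42 + 5/42 → 1/7
merge 5/42 + 1/7 → 11/42
merge 11/42 + 2/7 → 23/42
merge 19/42 + 23/42 → 1
L = 1/7 + 11/42 + 23/42 + 1 = 41/21 ≈ 1.952 bits/symbol.

1.952 bits/symbol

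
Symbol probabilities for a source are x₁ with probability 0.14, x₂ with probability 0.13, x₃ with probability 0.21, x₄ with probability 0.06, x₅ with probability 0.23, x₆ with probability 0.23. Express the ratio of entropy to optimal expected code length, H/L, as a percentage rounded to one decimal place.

98.1%

Entropy H = −Σ p log₂ p ≈ 2.4714 bits.
Huffman merges: 3/50+13/100→19/100; 7/50+19/100→33/100; 21/100+23/100→11/25; 23/100+33/100→14/25; 11/25+14/25→1. L = 63/25 ≈ 2.5200.
Efficiency = H/L = 2.4714/2.5200 = 98.1%.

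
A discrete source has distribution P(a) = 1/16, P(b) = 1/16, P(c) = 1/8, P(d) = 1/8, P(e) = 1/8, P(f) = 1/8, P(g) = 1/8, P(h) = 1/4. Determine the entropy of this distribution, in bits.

2.875 bits

Each probability is a power of 1/2, so log₂(1/p) is an integer.
H = Σ p·log₂(1/p) = 1/16·4 + 1/16·4 + 1/8·3 + 1/8·3 + 1/8·3 + 1/8·3 + 1/8·3 + 1/4·2 = 2.875 bits.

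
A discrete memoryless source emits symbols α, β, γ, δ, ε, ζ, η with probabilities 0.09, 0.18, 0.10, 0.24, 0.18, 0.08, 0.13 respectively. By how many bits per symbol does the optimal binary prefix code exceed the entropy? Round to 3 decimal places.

0.046 bits

Entropy H = −Σ p log₂ p ≈ 2.7037 bits.
Huffman merges: 2/25+9/100→17/100; 1/10+13/100→23/100; 17/100+9/50→7/20; 9/50+23/100→41/100; 6/25+7/20→59/100; 41/100+59/100→1. L = 11/4 ≈ 2.7500.
L − H = 2.7500 − 2.7037 = 0.046 bits.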